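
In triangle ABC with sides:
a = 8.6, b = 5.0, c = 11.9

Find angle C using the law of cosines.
c² = a² + b² − 2ab·cos(C)  ⇒  cos(C) = (a² + b² − c²)/(2ab)
cos(C) = (8.6² + 5.0² − 11.9²)/(2·8.6·5.0) = (73.96 + 25 − 141.61)/86 = -42.65/86 ≈ -0.49593
C = arccos(-0.49593) ≈ 119.731°

C = 119.7°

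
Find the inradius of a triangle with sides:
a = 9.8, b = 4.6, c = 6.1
r = Area/s where s is the semi-perimeter.
s = (9.8 + 4.6 + 6.1)/2 = 20.5/2 = 10.25
Area = √(s(s−a)(s−b)(s−c)) = √(10.25·0.45·5.65·4.15) ≈ √108.152 ≈ 10.3996
r ≈ 10.3996/10.25 ≈ 1.01459

r = 1.015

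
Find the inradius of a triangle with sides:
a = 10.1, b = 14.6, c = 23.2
r = Area/s where s is the semi-perimeter.
s = (10.1 + 14.6 + 23.2)/2 = 47.9/2 = 23.95
Area = √(s(s−a)(s−b)(s−c)) = √(23.95·13.85·9.35·0.75) ≈ √2326.1 ≈ 48.2296
r ≈ 48.2296/23.95 ≈ 2.01376

r = 2.014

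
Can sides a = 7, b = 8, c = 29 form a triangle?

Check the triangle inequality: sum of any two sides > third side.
a + b vs c: 7 + 8 = 15 ≤ 29  ✗
a + c vs b: 7 + 29 = 36 > 8  ✓
b + c vs a: 8 + 29 = 37 > 7  ✓

No: 7 + 8 = 15 is not > 29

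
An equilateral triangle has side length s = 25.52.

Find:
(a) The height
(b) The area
(a) The height splits the triangle into two 30-60-90 halves: h = s·√3/2 = 25.52·1.73205/2 ≈ 44.2019/2 ≈ 22.101
(b) Area = (√3/4)·s² = (√3/4)·25.52² = (√3/4)·651.2704 ≈ 0.433013·651.2704 ≈ 282.008

Height = 22.1, Area = 282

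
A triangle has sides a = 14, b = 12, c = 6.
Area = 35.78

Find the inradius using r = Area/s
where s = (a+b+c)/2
s = (14 + 12 + 6)/2 = 32/2 = 16
r = Area/s = 35.78/16 ≈ 2.23625

r = 2.236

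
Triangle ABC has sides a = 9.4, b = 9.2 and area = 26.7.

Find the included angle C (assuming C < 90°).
Area = ½·a·b·sin(C)  ⇒  sin(C) = 2·Area/(a·b) = 2·26.7/(9.4·9.2) = 53.4/86.48 ≈ 0.617484
C = arcsin(0.617484) ≈ 38.1326° (taking the acute solution since C < 90°)

C = 38.13°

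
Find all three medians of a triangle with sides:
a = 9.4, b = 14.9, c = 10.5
Median formula: m_a = ½√(2b² + 2c² − a²) (and cyclically). a² = 88.36, b² = 222.01, c² = 110.25.
m_a = ½√(2·222.01 + 2·110.25 − 88.36) = ½√576.16 ≈ ½·24.0033 ≈ 12.0017
m_b = ½√(2·88.36 + 2·110.25 − 222.01) = ½√175.21 ≈ ½·13.2367 ≈ 6.61835
m_c = ½√(2·88.36 + 2·222.01 − 110.25) = ½√510.49 ≈ ½·22.594 ≈ 11.297

m_a = 12, m_b = 6.618, m_c = 11.3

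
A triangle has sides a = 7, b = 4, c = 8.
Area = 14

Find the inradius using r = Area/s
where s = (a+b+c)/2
s = (7 + 4 + 8)/2 = 19/2 = 9.5
r = Area/s = 14/9.5 ≈ 1.47368

r = 1.474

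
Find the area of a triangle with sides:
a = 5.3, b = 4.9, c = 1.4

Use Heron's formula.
s = (5.3 + 4.9 + 1.4)/2 = 11.6/2 = 5.8
s − a = 0.5, s − b = 0.9, s − c = 4.4
s(s−a)(s−b)(s−c) = 5.8·0.5·0.9·4.4 ≈ 11.484
Area = √11.484 ≈ 3.38881

Area = 3.389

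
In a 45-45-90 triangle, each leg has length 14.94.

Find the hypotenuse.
In a 45-45-90 triangle the sides are in ratio 1 : 1 : √2, so hypotenuse = leg·√2.
Hypotenuse = 14.94·√2 ≈ 14.94·1.41421 ≈ 21.1284

Hypotenuse = 14.94√2 = 21.13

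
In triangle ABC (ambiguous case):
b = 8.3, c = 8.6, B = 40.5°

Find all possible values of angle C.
b/sin(B) = c/sin(C)  ⇒  sin(C) = c·sin(B)/b = 8.6·sin(40.5°)/8.3
sin(40.5°) ≈ 0.649448
sin(C) ≈ 8.6·0.649448/8.3 ≈ 5.58525/8.3 ≈ 0.672922
Candidate 1: C₁ = arcsin(0.672922) ≈ 42.293°  →  A = 180° − 40.5° − 42.293° ≈ 97.207° > 0, valid
Candidate 2: C₂ = 180° − C₁ ≈ 137.707°  →  A = 180° − 40.5° − 137.707° ≈ 1.79299° > 0, valid

C = 42.29° or C = 137.7° (two solutions)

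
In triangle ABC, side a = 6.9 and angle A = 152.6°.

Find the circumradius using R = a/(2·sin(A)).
R = a/(2·sin(A)) = 6.9/(2·sin(152.6°))
sin(152.6°) ≈ 0.4602
R ≈ 6.9/(2·0.4602) = 6.9/0.9204 ≈ 7.49674

R = 7.497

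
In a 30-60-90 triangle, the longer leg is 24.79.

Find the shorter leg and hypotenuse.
In a 30-60-90 triangle the sides are in ratio 1 : √3 : 2, so short leg = long leg/√3 and hypotenuse = 2·(short leg).
Short leg = 24.79/√3 ≈ 24.79/1.73205 ≈ 14.3125
Hypotenuse = 2·14.3125 ≈ 28.625

Short leg = 14.31, Hypotenuse = 28.63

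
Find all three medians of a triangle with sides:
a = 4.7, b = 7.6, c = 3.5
Median formula: m_a = ½√(2b² + 2c² − a²) (and cyclically). a² = 22.09, b² = 57.76, c² = 12.25.
m_a = ½√(2·57.76 + 2·12.25 − 22.09) = ½√117.93 ≈ ½·10.8596 ≈ 5.42978
m_b = ½√(2·22.09 + 2·12.25 − 57.76) = ½√10.92 ≈ ½·3.30454 ≈ 1.65227
m_c = ½√(2·22.09 + 2·57.76 − 12.25) = ½√147.45 ≈ ½·12.1429 ≈ 6.07145

m_a = 5.43, m_b = 1.652, m_c = 6.071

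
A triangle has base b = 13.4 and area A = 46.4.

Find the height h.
A = ½·b·h  ⇒  h = 2A/b = 2·46.4/13.4 = 92.8/13.4 ≈ 6.92537

h = 6.925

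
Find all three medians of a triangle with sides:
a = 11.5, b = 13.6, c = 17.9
Median formula: m_a = ½√(2b² + 2c² − a²) (and cyclically). a² = 132.25, b² = 184.96, c² = 320.41.
m_a = ½√(2·184.96 + 2·320.41 − 132.25) = ½√878.49 ≈ ½·29.6393 ≈ 14.8197
m_b = ½√(2·132.25 + 2·320.41 − 184.96) = ½√720.36 ≈ ½·26.8395 ≈ 13.4198
m_c = ½√(2·132.25 + 2·184.96 − 320.41) = ½√314.01 ≈ ½·17.7203 ≈ 8.86016

m_a = 14.82, m_b = 13.42, m_c = 8.86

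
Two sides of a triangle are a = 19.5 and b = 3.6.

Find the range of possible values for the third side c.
Triangle inequality: |a − b| < c < a + b
|a − b| = |19.5 − 3.6| = 15.9
a + b = 19.5 + 3.6 = 23.1

15.9 < c < 23.1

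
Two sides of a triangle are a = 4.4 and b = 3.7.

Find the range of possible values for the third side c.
Triangle inequality: |a − b| < c < a + b
|a − b| = |4.4 − 3.7| = 0.7
a + b = 4.4 + 3.7 = 8.1

0.7 < c < 8.1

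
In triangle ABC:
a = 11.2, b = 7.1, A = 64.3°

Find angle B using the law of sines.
a/sin(A) = b/sin(B)  ⇒  sin(B) = b·sin(A)/a = 7.1·sin(64.3°)/11.2
sin(64.3°) ≈ 0.901077
sin(B) ≈ 7.1·0.901077/11.2 ≈ 6.39765/11.2 ≈ 0.571218
B = arcsin(0.571218) ≈ 34.8352°
(Since b ≤ a we need B ≤ A, so the obtuse alternative 180° − 34.8352° ≈ 145.165° is rejected.)

B = 34.84°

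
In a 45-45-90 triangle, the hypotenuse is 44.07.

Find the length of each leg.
In a 45-45-90 triangle hypotenuse = leg·√2, so leg = hypotenuse/√2.
Leg = 44.07/√2 ≈ 44.07/1.41421 ≈ 31.1622

Each leg = 31.16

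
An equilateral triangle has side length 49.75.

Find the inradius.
r = Area/s with s the semi-perimeter.
Area = (√3/4)·49.75² = (√3/4)·2475.0625 ≈ 0.433013·2475.0625 ≈ 1071.73
s = 3·49.75/2 = 74.625
r ≈ 1071.73/74.625 ≈ 14.3616
(Equivalently r = side/(2√3) = 49.75/3.4641 ≈ 14.3616.)

r = 14.36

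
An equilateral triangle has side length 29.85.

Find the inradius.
r = Area/s with s the semi-perimeter.
Area = (√3/4)·29.85² = (√3/4)·891.0225 ≈ 0.433013·891.0225 ≈ 385.824
s = 3·29.85/2 = 44.775
r ≈ 385.824/44.775 ≈ 8.61695
(Equivalently r = side/(2√3) = 29.85/3.4641 ≈ 8.61695.)

r = 8.617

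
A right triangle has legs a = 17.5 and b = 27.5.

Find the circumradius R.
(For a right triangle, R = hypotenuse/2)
Hypotenuse c = √(a² + b²) = √(306.25 + 756.25) = √1062.5 ≈ 32.596
R = c/2 ≈ 32.596/2 ≈ 16.298

R = 16.3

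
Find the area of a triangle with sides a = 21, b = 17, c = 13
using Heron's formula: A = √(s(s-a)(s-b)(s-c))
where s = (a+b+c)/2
s = (21 + 17 + 13)/2 = 51/2 = 25.5
s − a = 4.5, s − b = 8.5, s − c = 12.5
s(s−a)(s−b)(s−c) = 25.5·4.5·8.5·12.5 = 12192.1875
Area = √12192.1875 ≈ 110.418

s = 25.5, Area = 110.4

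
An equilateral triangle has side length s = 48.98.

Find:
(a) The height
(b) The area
(a) The height splits the triangle into two 30-60-90 halves: h = s·√3/2 = 48.98·1.73205/2 ≈ 84.8358/2 ≈ 42.4179
(b) Area = (√3/4)·s² = (√3/4)·48.98² = (√3/4)·2399.0404 ≈ 0.433013·2399.0404 ≈ 1038.81

Height = 42.42, Area = 1039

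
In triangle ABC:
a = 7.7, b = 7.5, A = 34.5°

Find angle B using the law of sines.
a/sin(A) = b/sin(B)  ⇒  sin(B) = b·sin(A)/a = 7.5·sin(34.5°)/7.7
sin(34.5°) ≈ 0.566406
sin(B) ≈ 7.5·0.566406/7.7 ≈ 4.24805/7.7 ≈ 0.551694
B = arcsin(0.551694) ≈ 33.4833°
(Since b ≤ a we need B ≤ A, so the obtuse alternative 180° − 33.4833° ≈ 146.517° is rejected.)

B = 33.48°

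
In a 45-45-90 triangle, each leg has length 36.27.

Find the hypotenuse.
In a 45-45-90 triangle the sides are in ratio 1 : 1 : √2, so hypotenuse = leg·√2.
Hypotenuse = 36.27·√2 ≈ 36.27·1.41421 ≈ 51.2935

Hypotenuse = 36.27√2 = 51.29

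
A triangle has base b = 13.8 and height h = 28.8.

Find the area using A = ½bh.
A = ½·b·h = ½·13.8·28.8 = ½·397.44 = 198.72

Area = 198.72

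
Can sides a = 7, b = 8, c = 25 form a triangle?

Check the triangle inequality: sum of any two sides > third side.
a + b vs c: 7 + 8 = 15 ≤ 25  ✗
a + c vs b: 7 + 25 = 32 > 8  ✓
b + c vs a: 8 + 25 = 33 > 7  ✓

No: 7 + 8 = 15 is not > 25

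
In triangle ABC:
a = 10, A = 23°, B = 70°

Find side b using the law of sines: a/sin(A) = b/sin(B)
a/sin(A) = b/sin(B)  ⇒  b = a·sin(B)/sin(A) = 10·sin(70°)/sin(23°)
sin(70°) ≈ 0.939693, sin(23°) ≈ 0.390731
b ≈ 10·0.939693/0.390731 ≈ 9.39693/0.390731 ≈ 24.0496

b = 24.05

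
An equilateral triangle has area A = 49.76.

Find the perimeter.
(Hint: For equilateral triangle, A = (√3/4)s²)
A = (√3/4)s²  ⇒  s² = 4A/√3 = 4·49.76/√3 = 199.04/1.73205 ≈ 114.916
s ≈ √114.916 ≈ 10.7199
Perimeter = 3s ≈ 3·10.7199 ≈ 32.1596

Perimeter = 32.16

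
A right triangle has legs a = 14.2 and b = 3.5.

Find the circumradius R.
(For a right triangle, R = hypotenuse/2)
Hypotenuse c = √(a² + b²) = √(201.64 + 12.25) = √213.89 ≈ 14.625
R = c/2 ≈ 14.625/2 ≈ 7.31249

R = 7.312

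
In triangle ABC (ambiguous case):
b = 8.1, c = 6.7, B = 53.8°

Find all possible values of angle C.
b/sin(B) = c/sin(C)  ⇒  sin(C) = c·sin(B)/b = 6.7·sin(53.8°)/8.1
sin(53.8°) ≈ 0.80696
sin(C) ≈ 6.7·0.80696/8.1 ≈ 5.40663/8.1 ≈ 0.667486
Candidate 1: C₁ = arcsin(0.667486) ≈ 41.8733°  →  A = 180° − 53.8° − 41.8733° ≈ 84.3267° > 0, valid
Candidate 2: C₂ = 180° − C₁ ≈ 138.127°  →  A = 180° − 53.8° − 138.127° ≈ -11.9267° ≤ 0, not a valid triangle

C = 41.87° (one solution)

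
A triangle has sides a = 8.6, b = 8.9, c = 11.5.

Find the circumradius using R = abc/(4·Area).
First find the area with Heron's formula.
s = (8.6 + 8.9 + 11.5)/2 = 14.5
Area = √(s(s−a)(s−b)(s−c)) = √(14.5·5.9·5.6·3) ≈ √1437.24 ≈ 37.9109
abc = 8.6·8.9·11.5 = 880.21
R = abc/(4·Area) ≈ 880.21/(4·37.9109) = 880.21/151.644 ≈ 5.80446

R = 5.804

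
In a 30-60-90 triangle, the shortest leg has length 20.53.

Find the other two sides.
In a 30-60-90 triangle the sides are in ratio 1 : √3 : 2 (short leg : long leg : hypotenuse).
Long leg = 20.53·√3 ≈ 20.53·1.73205 ≈ 35.559
Hypotenuse = 2·20.53 = 41.06

Long leg = 20.53√3 = 35.56, Hypotenuse = 41.06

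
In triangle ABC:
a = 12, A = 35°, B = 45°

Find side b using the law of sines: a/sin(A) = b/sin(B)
a/sin(A) = b/sin(B)  ⇒  b = a·sin(B)/sin(A) = 12·sin(45°)/sin(35°)
sin(45°) ≈ 0.707107, sin(35°) ≈ 0.573576
b ≈ 12·0.707107/0.573576 ≈ 8.48528/0.573576 ≈ 14.7936

b = 14.79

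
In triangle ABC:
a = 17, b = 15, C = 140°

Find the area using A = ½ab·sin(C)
A = ½·a·b·sin(C) = ½·17·15·sin(140°)
sin(140°) ≈ 0.642788
A ≈ ½·255·0.642788 = 127.5·0.642788 ≈ 81.9554

Area = 81.96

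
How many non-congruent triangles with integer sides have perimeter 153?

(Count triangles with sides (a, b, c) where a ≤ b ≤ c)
Let a ≤ b ≤ c with a + b + c = 153. The only binding inequality is a + b > c, i.e. 153 − c > c, so c < 153/2; and c ≥ 153/3 since c is the largest side.
So 51 ≤ c ≤ 76. For each c, b runs from ⌈(153 − c)/2⌉ up to c (then a = 153 − b − c satisfies 1 ≤ a ≤ b automatically), giving c − ⌈(153 − c)/2⌉ + 1 choices.
Summing over c: 1 + 2 + 4 + 5 + … + 37 + 38  (26 terms, c = 51, …, 76) = 507
Check (closed form: nearest integer to p²/48 for even p, (p+3)²/48 for odd p): (153+3)²/48 = 156²/48 = 24336/48 ≈ 507.00 → 507

507 triangles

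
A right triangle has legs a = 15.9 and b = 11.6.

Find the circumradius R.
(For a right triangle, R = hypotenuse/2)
Hypotenuse c = √(a² + b²) = √(252.81 + 134.56) = √387.37 ≈ 19.6817
R = c/2 ≈ 19.6817/2 ≈ 9.84086

R = 9.841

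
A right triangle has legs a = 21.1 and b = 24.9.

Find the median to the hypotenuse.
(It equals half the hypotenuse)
Hypotenuse c = √(a² + b²) = √(445.21 + 620.01) = √1065.22 ≈ 32.6377
Median to hypotenuse = c/2 ≈ 32.6377/2 ≈ 16.3189

Median = 16.32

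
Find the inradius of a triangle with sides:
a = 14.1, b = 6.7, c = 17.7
r = Area/s where s is the semi-perimeter.
s = (14.1 + 6.7 + 17.7)/2 = 38.5/2 = 19.25
Area = √(s(s−a)(s−b)(s−c)) = √(19.25·5.15·12.55·1.55) ≈ √1928.47 ≈ 43.9144
r ≈ 43.9144/19.25 ≈ 2.28127

r = 2.281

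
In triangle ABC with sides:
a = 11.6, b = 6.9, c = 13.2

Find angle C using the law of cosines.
c² = a² + b² − 2ab·cos(C)  ⇒  cos(C) = (a² + b² − c²)/(2ab)
cos(C) = (11.6² + 6.9² − 13.2²)/(2·11.6·6.9) = (134.56 + 47.61 − 174.24)/160.08 = 7.93/160.08 ≈ 0.0495377
C = arccos(0.0495377) ≈ 87.1605°

C = 87.16°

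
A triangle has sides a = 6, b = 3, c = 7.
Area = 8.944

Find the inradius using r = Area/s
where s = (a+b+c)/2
s = (6 + 3 + 7)/2 = 16/2 = 8
r = Area/s = 8.944/8 ≈ 1.118

r = 1.118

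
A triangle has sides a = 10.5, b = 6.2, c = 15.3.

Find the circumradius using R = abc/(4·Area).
First find the area with Heron's formula.
s = (10.5 + 6.2 + 15.3)/2 = 16
Area = √(s(s−a)(s−b)(s−c)) = √(16·5.5·9.8·0.7) ≈ √603.68 ≈ 24.5699
abc = 10.5·6.2·15.3 = 996.03
R = abc/(4·Area) ≈ 996.03/(4·24.5699) = 996.03/98.2796 ≈ 10.1347

R = 10.13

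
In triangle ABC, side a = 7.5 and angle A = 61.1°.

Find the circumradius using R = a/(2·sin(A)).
R = a/(2·sin(A)) = 7.5/(2·sin(61.1°))
sin(61.1°) ≈ 0.875465
R ≈ 7.5/(2·0.875465) = 7.5/1.75093 ≈ 4.28344

R = 4.283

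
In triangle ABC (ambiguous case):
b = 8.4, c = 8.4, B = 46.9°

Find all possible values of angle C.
b/sin(B) = c/sin(C)  ⇒  sin(C) = c·sin(B)/b = 8.4·sin(46.9°)/8.4
sin(46.9°) ≈ 0.730162
sin(C) ≈ 8.4·0.730162/8.4 ≈ 6.13336/8.4 ≈ 0.730162
Candidate 1: C₁ = arcsin(0.730162) ≈ 46.9°  →  A = 180° − 46.9° − 46.9° ≈ 86.2° > 0, valid
Candidate 2: C₂ = 180° − C₁ ≈ 133.1°  →  A = 180° − 46.9° − 133.1° ≈ 0° ≤ 0, not a valid triangle

C = 46.9° (one solution)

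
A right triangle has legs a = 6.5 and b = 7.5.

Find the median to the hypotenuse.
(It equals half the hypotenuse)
Hypotenuse c = √(a² + b²) = √(42.25 + 56.25) = √98.5 ≈ 9.92472
Median to hypotenuse = c/2 ≈ 9.92472/2 ≈ 4.96236

Median = 4.962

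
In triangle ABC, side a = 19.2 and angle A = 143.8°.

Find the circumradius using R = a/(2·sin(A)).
R = a/(2·sin(A)) = 19.2/(2·sin(143.8°))
sin(143.8°) ≈ 0.590606
R ≈ 19.2/(2·0.590606) = 19.2/1.18121 ≈ 16.2545

R = 16.25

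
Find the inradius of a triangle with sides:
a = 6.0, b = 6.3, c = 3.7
r = Area/s where s is the semi-perimeter.
s = (6.0 + 6.3 + 3.7)/2 = 16/2 = 8
Area = √(s(s−a)(s−b)(s−c)) = √(8·2·1.7·4.3) ≈ √116.96 ≈ 10.8148
r ≈ 10.8148/8 ≈ 1.35185

r = 1.352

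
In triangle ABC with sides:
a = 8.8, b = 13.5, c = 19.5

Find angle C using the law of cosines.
c² = a² + b² − 2ab·cos(C)  ⇒  cos(C) = (a² + b² − c²)/(2ab)
cos(C) = (8.8² + 13.5² − 19.5²)/(2·8.8·13.5) = (77.44 + 182.25 − 380.25)/237.6 = -120.56/237.6 ≈ -0.507407
C = arccos(-0.507407) ≈ 120.491°

C = 120.5°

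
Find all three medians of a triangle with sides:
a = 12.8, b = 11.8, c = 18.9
Median formula: m_a = ½√(2b² + 2c² − a²) (and cyclically). a² = 163.84, b² = 139.24, c² = 357.21.
m_a = ½√(2·139.24 + 2·357.21 − 163.84) = ½√829.06 ≈ ½·28.7934 ≈ 14.3967
m_b = ½√(2·163.84 + 2·357.21 − 139.24) = ½√902.86 ≈ ½·30.0476 ≈ 15.0238
m_c = ½√(2·163.84 + 2·139.24 − 357.21) = ½√248.95 ≈ ½·15.7781 ≈ 7.88907

m_a = 14.4, m_b = 15.02, m_c = 7.889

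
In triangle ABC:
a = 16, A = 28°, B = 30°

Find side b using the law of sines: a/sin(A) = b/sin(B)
a/sin(A) = b/sin(B)  ⇒  b = a·sin(B)/sin(A) = 16·sin(30°)/sin(28°)
sin(30°) ≈ 0.5, sin(28°) ≈ 0.469472
b ≈ 16·0.5/0.469472 ≈ 8/0.469472 ≈ 17.0404

b = 17.04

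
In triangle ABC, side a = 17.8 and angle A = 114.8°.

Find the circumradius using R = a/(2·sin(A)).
R = a/(2·sin(A)) = 17.8/(2·sin(114.8°))
sin(114.8°) ≈ 0.907777
R ≈ 17.8/(2·0.907777) = 17.8/1.81555 ≈ 9.80416

R = 9.804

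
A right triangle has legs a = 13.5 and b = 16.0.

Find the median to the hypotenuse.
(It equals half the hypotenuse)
Hypotenuse c = √(a² + b²) = √(182.25 + 256) = √438.25 ≈ 20.9344
Median to hypotenuse = c/2 ≈ 20.9344/2 ≈ 10.4672

Median = 10.47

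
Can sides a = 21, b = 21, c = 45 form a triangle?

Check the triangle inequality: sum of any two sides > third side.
a + b vs c: 21 + 21 = 42 ≤ 45  ✗
a + c vs b: 21 + 45 = 66 > 21  ✓
b + c vs a: 21 + 45 = 66 > 21  ✓

No: 21 + 21 = 42 is not > 45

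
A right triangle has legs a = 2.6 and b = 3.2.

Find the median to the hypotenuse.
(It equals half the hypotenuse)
Hypotenuse c = √(a² + b²) = √(6.76 + 10.24) = √17 ≈ 4.12311
Median to hypotenuse = c/2 ≈ 4.12311/2 ≈ 2.06155

Median = 2.062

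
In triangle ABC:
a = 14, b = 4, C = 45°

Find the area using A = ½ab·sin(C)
A = ½·a·b·sin(C) = ½·14·4·sin(45°)
sin(45°) ≈ 0.707107
A ≈ ½·56·0.707107 = 28·0.707107 ≈ 19.799

Area = 19.8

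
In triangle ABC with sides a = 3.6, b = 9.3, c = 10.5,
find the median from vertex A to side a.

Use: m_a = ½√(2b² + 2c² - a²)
m_a = ½√(2·9.3² + 2·10.5² − 3.6²) = ½√(2·86.49 + 2·110.25 − 12.96) = ½√(172.98 + 220.5 − 12.96) = ½√380.52
√380.52 ≈ 19.5069, so m_a ≈ 9.75346

m_a = 9.753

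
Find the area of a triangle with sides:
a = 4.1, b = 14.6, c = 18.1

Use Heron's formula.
s = (4.1 + 14.6 + 18.1)/2 = 36.8/2 = 18.4
s − a = 14.3, s − b = 3.8, s − c = 0.3
s(s−a)(s−b)(s−c) = 18.4·14.3·3.8·0.3 ≈ 299.957
Area = √299.957 ≈ 17.3193

Area = 17.32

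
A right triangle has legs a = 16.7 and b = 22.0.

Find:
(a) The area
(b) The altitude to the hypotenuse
(a) The legs are perpendicular, so Area = ½·a·b = ½·16.7·22.0 = ½·367.4 = 183.7
(b) Hypotenuse c = √(a² + b²) = √(278.89 + 484) = √762.89 ≈ 27.6205
    Area = ½·c·h_c  ⇒  h_c = 2·Area/c = 367.4/27.6205 ≈ 13.3017

Area = 183.7, h_c = 13.3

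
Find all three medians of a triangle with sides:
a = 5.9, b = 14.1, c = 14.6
Median formula: m_a = ½√(2b² + 2c² − a²) (and cyclically). a² = 34.81, b² = 198.81, c² = 213.16.
m_a = ½√(2·198.81 + 2·213.16 − 34.81) = ½√789.13 ≈ ½·28.0915 ≈ 14.0457
m_b = ½√(2·34.81 + 2·213.16 − 198.81) = ½√297.13 ≈ ½·17.2375 ≈ 8.61873
m_c = ½√(2·34.81 + 2·198.81 − 213.16) = ½√254.08 ≈ ½·15.9399 ≈ 7.96994

m_a = 14.05, m_b = 8.619, m_c = 7.97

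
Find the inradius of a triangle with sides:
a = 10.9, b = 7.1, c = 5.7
r = Area/s where s is the semi-perimeter.
s = (10.9 + 7.1 + 5.7)/2 = 23.7/2 = 11.85
Area = √(s(s−a)(s−b)(s−c)) = √(11.85·0.95·4.75·6.15) ≈ √328.86 ≈ 18.1345
r ≈ 18.1345/11.85 ≈ 1.53034

r = 1.53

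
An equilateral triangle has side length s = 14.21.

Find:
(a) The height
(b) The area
(a) The height splits the triangle into two 30-60-90 halves: h = s·√3/2 = 14.21·1.73205/2 ≈ 24.6124/2 ≈ 12.3062
(b) Area = (√3/4)·s² = (√3/4)·14.21² = (√3/4)·201.9241 ≈ 0.433013·201.9241 ≈ 87.4357

Height = 12.31, Area = 87.44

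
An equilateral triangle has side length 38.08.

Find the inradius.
r = Area/s with s the semi-perimeter.
Area = (√3/4)·38.08² = (√3/4)·1450.0864 ≈ 0.433013·1450.0864 ≈ 627.906
s = 3·38.08/2 = 57.12
r ≈ 627.906/57.12 ≈ 10.9927
(Equivalently r = side/(2√3) = 38.08/3.4641 ≈ 10.9927.)

r = 10.99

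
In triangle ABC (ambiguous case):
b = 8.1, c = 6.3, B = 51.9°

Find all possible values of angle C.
b/sin(B) = c/sin(C)  ⇒  sin(C) = c·sin(B)/b = 6.3·sin(51.9°)/8.1
sin(51.9°) ≈ 0.786935
sin(C) ≈ 6.3·0.786935/8.1 ≈ 4.95769/8.1 ≈ 0.612061
Candidate 1: C₁ = arcsin(0.612061) ≈ 37.7386°  →  A = 180° − 51.9° − 37.7386° ≈ 90.3614° > 0, valid
Candidate 2: C₂ = 180° − C₁ ≈ 142.261°  →  A = 180° − 51.9° − 142.261° ≈ -14.1614° ≤ 0, not a valid triangle

C = 37.74° (one solution)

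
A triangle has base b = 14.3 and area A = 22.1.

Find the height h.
A = ½·b·h  ⇒  h = 2A/b = 2·22.1/14.3 = 44.2/14.3 ≈ 3.09091

h = 3.091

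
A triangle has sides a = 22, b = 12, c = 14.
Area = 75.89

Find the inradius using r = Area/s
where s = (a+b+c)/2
s = (22 + 12 + 14)/2 = 48/2 = 24
r = Area/s = 75.89/24 ≈ 3.16208

r = 3.162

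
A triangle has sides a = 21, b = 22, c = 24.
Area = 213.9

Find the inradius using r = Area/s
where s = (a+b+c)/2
s = (21 + 22 + 24)/2 = 67/2 = 33.5
r = Area/s = 213.9/33.5 ≈ 6.38507

r = 6.385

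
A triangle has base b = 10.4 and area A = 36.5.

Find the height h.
A = ½·b·h  ⇒  h = 2A/b = 2·36.5/10.4 = 73/10.4 ≈ 7.01923

h = 7.019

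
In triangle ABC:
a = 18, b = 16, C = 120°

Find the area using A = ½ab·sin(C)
A = ½·a·b·sin(C) = ½·18·16·sin(120°)
sin(120°) ≈ 0.866025
A ≈ ½·288·0.866025 = 144·0.866025 ≈ 124.708

Area = 124.7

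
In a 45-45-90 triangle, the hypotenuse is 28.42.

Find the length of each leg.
In a 45-45-90 triangle hypotenuse = leg·√2, so leg = hypotenuse/√2.
Leg = 28.42/√2 ≈ 28.42/1.41421 ≈ 20.096

Each leg = 20.1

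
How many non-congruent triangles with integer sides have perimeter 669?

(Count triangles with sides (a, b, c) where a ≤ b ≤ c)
Let a ≤ b ≤ c with a + b + c = 669. The only binding inequality is a + b > c, i.e. 669 − c > c, so c < 669/2; and c ≥ 669/3 since c is the largest side.
So 223 ≤ c ≤ 334. For each c, b runs from ⌈(669 − c)/2⌉ up to c (then a = 669 − b − c satisfies 1 ≤ a ≤ b automatically), giving c − ⌈(669 − c)/2⌉ + 1 choices.
Summing over c: 1 + 2 + 4 + 5 + … + 166 + 167  (112 terms, c = 223, …, 334) = 9408
Check (closed form: nearest integer to p²/48 for even p, (p+3)²/48 for odd p): (669+3)²/48 = 672²/48 = 451584/48 ≈ 9408.00 → 9408

9408 triangles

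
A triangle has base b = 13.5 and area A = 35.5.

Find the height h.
A = ½·b·h  ⇒  h = 2A/b = 2·35.5/13.5 = 71/13.5 ≈ 5.25926

h = 5.259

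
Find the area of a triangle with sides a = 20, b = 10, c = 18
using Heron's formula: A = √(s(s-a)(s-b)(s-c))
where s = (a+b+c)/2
s = (20 + 10 + 18)/2 = 48/2 = 24
s − a = 4, s − b = 14, s − c = 6
s(s−a)(s−b)(s−c) = 24·4·14·6 = 8064
Area = √8064 ≈ 89.7998

s = 24.0, Area = 89.8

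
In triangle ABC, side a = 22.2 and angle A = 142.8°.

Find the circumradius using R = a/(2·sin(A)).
R = a/(2·sin(A)) = 22.2/(2·sin(142.8°))
sin(142.8°) ≈ 0.604599
R ≈ 22.2/(2·0.604599) = 22.2/1.2092 ≈ 18.3593

R = 18.36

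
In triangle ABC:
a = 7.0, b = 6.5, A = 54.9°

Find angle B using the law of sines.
a/sin(A) = b/sin(B)  ⇒  sin(B) = b·sin(A)/a = 6.5·sin(54.9°)/7.0
sin(54.9°) ≈ 0.81815
sin(B) ≈ 6.5·0.81815/7.0 ≈ 5.31797/7.0 ≈ 0.75971
B = arcsin(0.75971) ≈ 49.4387°
(Since b ≤ a we need B ≤ A, so the obtuse alternative 180° − 49.4387° ≈ 130.561° is rejected.)

B = 49.44°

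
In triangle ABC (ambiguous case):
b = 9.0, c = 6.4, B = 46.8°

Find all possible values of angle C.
b/sin(B) = c/sin(C)  ⇒  sin(C) = c·sin(B)/b = 6.4·sin(46.8°)/9.0
sin(46.8°) ≈ 0.728969
sin(C) ≈ 6.4·0.728969/9.0 ≈ 4.6654/9.0 ≈ 0.518378
Candidate 1: C₁ = arcsin(0.518378) ≈ 31.2235°  →  A = 180° − 46.8° − 31.2235° ≈ 101.977° > 0, valid
Candidate 2: C₂ = 180° − C₁ ≈ 148.777°  →  A = 180° − 46.8° − 148.777° ≈ -15.5765° ≤ 0, not a valid triangle

C = 31.22° (one solution)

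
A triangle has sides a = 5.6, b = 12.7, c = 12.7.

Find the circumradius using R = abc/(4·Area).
First find the area with Heron's formula.
s = (5.6 + 12.7 + 12.7)/2 = 15.5
Area = √(s(s−a)(s−b)(s−c)) = √(15.5·9.9·2.8·2.8) ≈ √1203.05 ≈ 34.685
abc = 5.6·12.7·12.7 = 903.224
R = abc/(4·Area) ≈ 903.224/(4·34.685) = 903.224/138.74 ≈ 6.5102

R = 6.51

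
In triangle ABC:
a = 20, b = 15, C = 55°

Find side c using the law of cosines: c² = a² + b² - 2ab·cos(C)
c² = 20² + 15² − 2·20·15·cos(55°)
cos(55°) ≈ 0.573576
c² ≈ 400 + 225 − 600·(0.573576) ≈ 625 − 344.146 ≈ 280.854
c ≈ √280.854 ≈ 16.7587

c = 16.76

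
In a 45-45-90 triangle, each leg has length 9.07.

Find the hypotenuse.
In a 45-45-90 triangle the sides are in ratio 1 : 1 : √2, so hypotenuse = leg·√2.
Hypotenuse = 9.07·√2 ≈ 9.07·1.41421 ≈ 12.8269

Hypotenuse = 9.07√2 = 12.83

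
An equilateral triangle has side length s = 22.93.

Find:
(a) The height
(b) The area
(a) The height splits the triangle into two 30-60-90 halves: h = s·√3/2 = 22.93·1.73205/2 ≈ 39.7159/2 ≈ 19.858
(b) Area = (√3/4)·s² = (√3/4)·22.93² = (√3/4)·525.7849 ≈ 0.433013·525.7849 ≈ 227.672

Height = 19.86, Area = 227.7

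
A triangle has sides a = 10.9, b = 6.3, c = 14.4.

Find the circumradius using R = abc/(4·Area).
First find the area with Heron's formula.
s = (10.9 + 6.3 + 14.4)/2 = 15.8
Area = √(s(s−a)(s−b)(s−c)) = √(15.8·4.9·9.5·1.4) ≈ √1029.69 ≈ 32.0887
abc = 10.9·6.3·14.4 = 988.848
R = abc/(4·Area) ≈ 988.848/(4·32.0887) = 988.848/128.355 ≈ 7.70402

R = 7.704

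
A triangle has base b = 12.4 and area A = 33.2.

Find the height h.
A = ½·b·h  ⇒  h = 2A/b = 2·33.2/12.4 = 66.4/12.4 ≈ 5.35484

h = 5.355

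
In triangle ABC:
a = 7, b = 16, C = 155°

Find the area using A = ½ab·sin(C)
A = ½·a·b·sin(C) = ½·7·16·sin(155°)
sin(155°) ≈ 0.422618
A ≈ ½·112·0.422618 = 56·0.422618 ≈ 23.6666

Area = 23.67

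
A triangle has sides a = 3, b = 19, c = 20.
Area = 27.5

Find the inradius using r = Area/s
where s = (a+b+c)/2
s = (3 + 19 + 20)/2 = 42/2 = 21
r = Area/s = 27.5/21 ≈ 1.30952

r = 1.31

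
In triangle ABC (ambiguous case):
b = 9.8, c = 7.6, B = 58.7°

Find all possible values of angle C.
b/sin(B) = c/sin(C)  ⇒  sin(C) = c·sin(B)/b = 7.6·sin(58.7°)/9.8
sin(58.7°) ≈ 0.854459
sin(C) ≈ 7.6·0.854459/9.8 ≈ 6.49389/9.8 ≈ 0.662642
Candidate 1: C₁ = arcsin(0.662642) ≈ 41.5016°  →  A = 180° − 58.7° − 41.5016° ≈ 79.7984° > 0, valid
Candidate 2: C₂ = 180° − C₁ ≈ 138.498°  →  A = 180° − 58.7° − 138.498° ≈ -17.1984° ≤ 0, not a valid triangle

C = 41.5° (one solution)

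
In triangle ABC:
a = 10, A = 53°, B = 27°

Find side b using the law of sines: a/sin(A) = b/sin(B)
a/sin(A) = b/sin(B)  ⇒  b = a·sin(B)/sin(A) = 10·sin(27°)/sin(53°)
sin(27°) ≈ 0.45399, sin(53°) ≈ 0.798636
b ≈ 10·0.45399/0.798636 ≈ 4.5399/0.798636 ≈ 5.68458

b = 5.685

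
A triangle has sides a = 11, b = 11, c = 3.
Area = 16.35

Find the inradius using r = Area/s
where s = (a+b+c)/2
s = (11 + 11 + 3)/2 = 25/2 = 12.5
r = Area/s = 16.35/12.5 ≈ 1.308

r = 1.308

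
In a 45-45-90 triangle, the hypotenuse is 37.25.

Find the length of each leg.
In a 45-45-90 triangle hypotenuse = leg·√2, so leg = hypotenuse/√2.
Leg = 37.25/√2 ≈ 37.25/1.41421 ≈ 26.3397

Each leg = 26.34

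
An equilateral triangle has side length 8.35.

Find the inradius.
r = Area/s with s the semi-perimeter.
Area = (√3/4)·8.35² = (√3/4)·69.7225 ≈ 0.433013·69.7225 ≈ 30.1907
s = 3·8.35/2 = 12.525
r ≈ 30.1907/12.525 ≈ 2.41044
(Equivalently r = side/(2√3) = 8.35/3.4641 ≈ 2.41044.)

r = 2.41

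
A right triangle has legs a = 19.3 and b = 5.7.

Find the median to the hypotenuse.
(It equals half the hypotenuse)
Hypotenuse c = √(a² + b²) = √(372.49 + 32.49) = √404.98 ≈ 20.1241
Median to hypotenuse = c/2 ≈ 20.1241/2 ≈ 10.0621

Median = 10.06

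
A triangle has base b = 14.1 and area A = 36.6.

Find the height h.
A = ½·b·h  ⇒  h = 2A/b = 2·36.6/14.1 = 73.2/14.1 ≈ 5.19149

h = 5.191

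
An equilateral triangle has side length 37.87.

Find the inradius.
r = Area/s with s the semi-perimeter.
Area = (√3/4)·37.87² = (√3/4)·1434.1369 ≈ 0.433013·1434.1369 ≈ 620.999
s = 3·37.87/2 = 56.805
r ≈ 620.999/56.805 ≈ 10.9321
(Equivalently r = side/(2√3) = 37.87/3.4641 ≈ 10.9321.)

r = 10.93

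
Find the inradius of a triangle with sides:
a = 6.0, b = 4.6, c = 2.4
r = Area/s where s is the semi-perimeter.
s = (6.0 + 4.6 + 2.4)/2 = 13/2 = 6.5
Area = √(s(s−a)(s−b)(s−c)) = √(6.5·0.5·1.9·4.1) ≈ √25.3175 ≈ 5.03165
r ≈ 5.03165/6.5 ≈ 0.7741

r = 0.7741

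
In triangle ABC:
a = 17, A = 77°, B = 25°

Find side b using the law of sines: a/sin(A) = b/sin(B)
a/sin(A) = b/sin(B)  ⇒  b = a·sin(B)/sin(A) = 17·sin(25°)/sin(77°)
sin(25°) ≈ 0.422618, sin(77°) ≈ 0.97437
b ≈ 17·0.422618/0.97437 ≈ 7.18451/0.97437 ≈ 7.37349

b = 7.373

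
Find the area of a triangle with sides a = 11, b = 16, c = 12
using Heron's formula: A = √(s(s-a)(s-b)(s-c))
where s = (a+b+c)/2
s = (11 + 16 + 12)/2 = 39/2 = 19.5
s − a = 8.5, s − b = 3.5, s − c = 7.5
s(s−a)(s−b)(s−c) = 19.5·8.5·3.5·7.5 = 4350.9375
Area = √4350.9375 ≈ 65.9616

s = 19.5, Area = 65.96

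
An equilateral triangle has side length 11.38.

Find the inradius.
r = Area/s with s the semi-perimeter.
Area = (√3/4)·11.38² = (√3/4)·129.5044 ≈ 0.433013·129.5044 ≈ 56.0771
s = 3·11.38/2 = 17.07
r ≈ 56.0771/17.07 ≈ 3.28512
(Equivalently r = side/(2√3) = 11.38/3.4641 ≈ 3.28512.)

r = 3.285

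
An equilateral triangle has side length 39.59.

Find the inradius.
r = Area/s with s the semi-perimeter.
Area = (√3/4)·39.59² = (√3/4)·1567.3681 ≈ 0.433013·1567.3681 ≈ 678.69
s = 3·39.59/2 = 59.385
r ≈ 678.69/59.385 ≈ 11.4286
(Equivalently r = side/(2√3) = 39.59/3.4641 ≈ 11.4286.)

r = 11.43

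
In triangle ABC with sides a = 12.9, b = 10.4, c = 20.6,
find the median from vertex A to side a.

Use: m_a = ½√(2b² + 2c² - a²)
m_a = ½√(2·10.4² + 2·20.6² − 12.9²) = ½√(2·108.16 + 2·424.36 − 166.41) = ½√(216.32 + 848.72 − 166.41) = ½√898.63
√898.63 ≈ 29.9772, so m_a ≈ 14.9886

m_a = 14.99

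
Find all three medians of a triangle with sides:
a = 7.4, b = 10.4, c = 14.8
Median formula: m_a = ½√(2b² + 2c² − a²) (and cyclically). a² = 54.76, b² = 108.16, c² = 219.04.
m_a = ½√(2·108.16 + 2·219.04 − 54.76) = ½√599.64 ≈ ½·24.4875 ≈ 12.2438
m_b = ½√(2·54.76 + 2·219.04 − 108.16) = ½√439.44 ≈ ½·20.9628 ≈ 10.4814
m_c = ½√(2·54.76 + 2·108.16 − 219.04) = ½√106.8 ≈ ½·10.3344 ≈ 5.1672

m_a = 12.24, m_b = 10.48, m_c = 5.167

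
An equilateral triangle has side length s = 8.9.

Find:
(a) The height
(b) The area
(a) The height splits the triangle into two 30-60-90 halves: h = s·√3/2 = 8.9·1.73205/2 ≈ 15.4153/2 ≈ 7.70763
(b) Area = (√3/4)·s² = (√3/4)·8.9² = (√3/4)·79.21 ≈ 0.433013·79.21 ≈ 34.2989

Height = 7.708, Area = 34.3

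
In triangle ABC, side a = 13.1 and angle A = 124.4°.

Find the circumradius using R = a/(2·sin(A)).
R = a/(2·sin(A)) = 13.1/(2·sin(124.4°))
sin(124.4°) ≈ 0.825113
R ≈ 13.1/(2·0.825113) = 13.1/1.65023 ≈ 7.9383

R = 7.938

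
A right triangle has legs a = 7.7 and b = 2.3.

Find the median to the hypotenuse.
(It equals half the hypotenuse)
Hypotenuse c = √(a² + b²) = √(59.29 + 5.29) = √64.58 ≈ 8.03617
Median to hypotenuse = c/2 ≈ 8.03617/2 ≈ 4.01808

Median = 4.018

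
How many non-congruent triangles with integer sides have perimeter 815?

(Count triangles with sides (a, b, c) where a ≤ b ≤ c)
Let a ≤ b ≤ c with a + b + c = 815. The only binding inequality is a + b > c, i.e. 815 − c > c, so c < 815/2; and c ≥ 815/3 since c is the largest side.
So 272 ≤ c ≤ 407. For each c, b runs from ⌈(815 − c)/2⌉ up to c (then a = 815 − b − c satisfies 1 ≤ a ≤ b automatically), giving c − ⌈(815 − c)/2⌉ + 1 choices.
Summing over c: 1 + 3 + 4 + 6 + … + 202 + 204  (136 terms, c = 272, …, 407) = 13940
Check (closed form: nearest integer to p²/48 for even p, (p+3)²/48 for odd p): (815+3)²/48 = 818²/48 = 669124/48 ≈ 13940.08 → 13940

13940 triangles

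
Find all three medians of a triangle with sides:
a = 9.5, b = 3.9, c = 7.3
Median formula: m_a = ½√(2b² + 2c² − a²) (and cyclically). a² = 90.25, b² = 15.21, c² = 53.29.
m_a = ½√(2·15.21 + 2·53.29 − 90.25) = ½√46.75 ≈ ½·6.8374 ≈ 3.4187
m_b = ½√(2·90.25 + 2·53.29 − 15.21) = ½√271.87 ≈ ½·16.4885 ≈ 8.24424
m_c = ½√(2·90.25 + 2·15.21 − 53.29) = ½√157.63 ≈ ½·12.5551 ≈ 6.27754

m_a = 3.419, m_b = 8.244, m_c = 6.278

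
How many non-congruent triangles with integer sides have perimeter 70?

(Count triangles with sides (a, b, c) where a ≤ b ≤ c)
Let a ≤ b ≤ c with a + b + c = 70. The only binding inequality is a + b > c, i.e. 70 − c > c, so c < 70/2; and c ≥ 70/3 since c is the largest side.
So 24 ≤ c ≤ 34. For each c, b runs from ⌈(70 − c)/2⌉ up to c (then a = 70 − b − c satisfies 1 ≤ a ≤ b automatically), giving c − ⌈(70 − c)/2⌉ + 1 choices.
Summing over c: 2 + 3 + 5 + 6 + 8 + 9 + 11 + 12 + 14 + 15 + 17 = 102
Check (closed form: nearest integer to p²/48 for even p, (p+3)²/48 for odd p): 70²/48 = 4900/48 ≈ 102.08 → 102

102 triangles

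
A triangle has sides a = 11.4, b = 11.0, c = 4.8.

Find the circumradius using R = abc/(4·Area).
First find the area with Heron's formula.
s = (11.4 + 11.0 + 4.8)/2 = 13.6
Area = √(s(s−a)(s−b)(s−c)) = √(13.6·2.2·2.6·8.8) ≈ √684.57 ≈ 26.1643
abc = 11.4·11.0·4.8 = 601.92
R = abc/(4·Area) ≈ 601.92/(4·26.1643) = 601.92/104.657 ≈ 5.75135

R = 5.751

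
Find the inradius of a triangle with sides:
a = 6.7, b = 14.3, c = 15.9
r = Area/s where s is the semi-perimeter.
s = (6.7 + 14.3 + 15.9)/2 = 36.9/2 = 18.45
Area = √(s(s−a)(s−b)(s−c)) = √(18.45·11.75·4.15·2.55) ≈ √2294.15 ≈ 47.8973
r ≈ 47.8973/18.45 ≈ 2.59606

r = 2.596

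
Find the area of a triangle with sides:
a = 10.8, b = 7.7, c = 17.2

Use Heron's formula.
s = (10.8 + 7.7 + 17.2)/2 = 35.7/2 = 17.85
s − a = 7.05, s − b = 10.15, s − c = 0.65
s(s−a)(s−b)(s−c) = 17.85·7.05·10.15·0.65 ≈ 830.246
Area = √830.246 ≈ 28.814

Area = 28.81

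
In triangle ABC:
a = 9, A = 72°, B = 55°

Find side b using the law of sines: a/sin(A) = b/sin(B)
a/sin(A) = b/sin(B)  ⇒  b = a·sin(B)/sin(A) = 9·sin(55°)/sin(72°)
sin(55°) ≈ 0.819152, sin(72°) ≈ 0.951057
b ≈ 9·0.819152/0.951057 ≈ 7.37237/0.951057 ≈ 7.75177

b = 7.752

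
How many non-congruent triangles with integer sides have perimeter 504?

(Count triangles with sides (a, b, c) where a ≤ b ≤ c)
Let a ≤ b ≤ c with a + b + c = 504. The only binding inequality is a + b > c, i.e. 504 − c > c, so c < 504/2; and c ≥ 504/3 since c is the largest side.
So 168 ≤ c ≤ 251. For each c, b runs from ⌈(504 − c)/2⌉ up to c (then a = 504 − b − c satisfies 1 ≤ a ≤ b automatically), giving c − ⌈(504 − c)/2⌉ + 1 choices.
Summing over c: 1 + 2 + 4 + 5 + … + 124 + 125  (84 terms, c = 168, …, 251) = 5292
Check (closed form: nearest integer to p²/48 for even p, (p+3)²/48 for odd p): 504²/48 = 254016/48 ≈ 5292.00 → 5292

5292 triangles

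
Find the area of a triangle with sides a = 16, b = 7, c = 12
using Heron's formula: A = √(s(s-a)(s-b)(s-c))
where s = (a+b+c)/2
s = (16 + 7 + 12)/2 = 35/2 = 17.5
s − a = 1.5, s − b = 10.5, s − c = 5.5
s(s−a)(s−b)(s−c) = 17.5·1.5·10.5·5.5 = 1515.9375
Area = √1515.9375 ≈ 38.935

s = 17.5, Area = 38.94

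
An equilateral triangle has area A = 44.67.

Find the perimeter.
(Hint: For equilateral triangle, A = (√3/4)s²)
A = (√3/4)s²  ⇒  s² = 4A/√3 = 4·44.67/√3 = 178.68/1.73205 ≈ 103.161
s ≈ √103.161 ≈ 10.1568
Perimeter = 3s ≈ 3·10.1568 ≈ 30.4705

Perimeter = 30.47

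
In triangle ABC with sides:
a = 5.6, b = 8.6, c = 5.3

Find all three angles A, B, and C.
Law of cosines for each angle (a² = 31.36, b² = 73.96, c² = 28.09):
cos(A) = (b² + c² − a²)/(2bc) = (73.96 + 28.09 − 31.36)/(2·8.6·5.3) = 70.69/91.16 ≈ 0.77545  ⇒  A ≈ 39.1542°
cos(B) = (a² + c² − b²)/(2ac) = (31.36 + 28.09 − 73.96)/(2·5.6·5.3) = -14.51/59.36 ≈ -0.244441  ⇒  B ≈ 104.149°
cos(C) = (a² + b² − c²)/(2ab) = (31.36 + 73.96 − 28.09)/(2·5.6·8.6) = 77.23/96.32 ≈ 0.801806  ⇒  C ≈ 36.697°
Check: A + B + C ≈ 180°

A = 39.15°, B = 104.1°, C = 36.7°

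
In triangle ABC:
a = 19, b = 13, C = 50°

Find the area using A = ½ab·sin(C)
A = ½·a·b·sin(C) = ½·19·13·sin(50°)
sin(50°) ≈ 0.766044
A ≈ ½·247·0.766044 = 123.5·0.766044 ≈ 94.6065

Area = 94.61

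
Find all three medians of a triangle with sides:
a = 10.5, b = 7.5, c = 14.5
Median formula: m_a = ½√(2b² + 2c² − a²) (and cyclically). a² = 110.25, b² = 56.25, c² = 210.25.
m_a = ½√(2·56.25 + 2·210.25 − 110.25) = ½√422.75 ≈ ½·20.5609 ≈ 10.2804
m_b = ½√(2·110.25 + 2·210.25 − 56.25) = ½√584.75 ≈ ½·24.1816 ≈ 12.0908
m_c = ½√(2·110.25 + 2·56.25 − 210.25) = ½√122.75 ≈ ½·11.0793 ≈ 5.53963

m_a = 10.28, m_b = 12.09, m_c = 5.54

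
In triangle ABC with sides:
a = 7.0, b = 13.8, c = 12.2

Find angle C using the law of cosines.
c² = a² + b² − 2ab·cos(C)  ⇒  cos(C) = (a² + b² − c²)/(2ab)
cos(C) = (7.0² + 13.8² − 12.2²)/(2·7.0·13.8) = (49 + 190.44 − 148.84)/193.2 = 90.6/193.2 ≈ 0.468944
C = arccos(0.468944) ≈ 62.0342°

C = 62.03°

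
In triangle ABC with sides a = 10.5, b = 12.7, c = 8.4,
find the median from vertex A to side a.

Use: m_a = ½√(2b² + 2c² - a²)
m_a = ½√(2·12.7² + 2·8.4² − 10.5²) = ½√(2·161.29 + 2·70.56 − 110.25) = ½√(322.58 + 141.12 − 110.25) = ½√353.45
√353.45 ≈ 18.8003, so m_a ≈ 9.40013

m_a = 9.4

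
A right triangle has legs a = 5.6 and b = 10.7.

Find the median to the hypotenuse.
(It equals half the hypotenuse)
Hypotenuse c = √(a² + b²) = √(31.36 + 114.49) = √145.85 ≈ 12.0768
Median to hypotenuse = c/2 ≈ 12.0768/2 ≈ 6.03842

Median = 6.038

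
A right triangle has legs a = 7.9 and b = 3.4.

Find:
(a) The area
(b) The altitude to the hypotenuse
(a) The legs are perpendicular, so Area = ½·a·b = ½·7.9·3.4 = ½·26.86 = 13.43
(b) Hypotenuse c = √(a² + b²) = √(62.41 + 11.56) = √73.97 ≈ 8.60058
    Area = ½·c·h_c  ⇒  h_c = 2·Area/c = 26.86/8.60058 ≈ 3.12304

Area = 13.43, h_c = 3.123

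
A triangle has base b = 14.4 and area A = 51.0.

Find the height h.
A = ½·b·h  ⇒  h = 2A/b = 2·51.0/14.4 = 102/14.4 ≈ 7.08333

h = 7.083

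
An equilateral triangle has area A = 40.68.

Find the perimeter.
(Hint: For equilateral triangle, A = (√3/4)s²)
A = (√3/4)s²  ⇒  s² = 4A/√3 = 4·40.68/√3 = 162.72/1.73205 ≈ 93.9464
s ≈ √93.9464 ≈ 9.6926
Perimeter = 3s ≈ 3·9.6926 ≈ 29.0778

Perimeter = 29.08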